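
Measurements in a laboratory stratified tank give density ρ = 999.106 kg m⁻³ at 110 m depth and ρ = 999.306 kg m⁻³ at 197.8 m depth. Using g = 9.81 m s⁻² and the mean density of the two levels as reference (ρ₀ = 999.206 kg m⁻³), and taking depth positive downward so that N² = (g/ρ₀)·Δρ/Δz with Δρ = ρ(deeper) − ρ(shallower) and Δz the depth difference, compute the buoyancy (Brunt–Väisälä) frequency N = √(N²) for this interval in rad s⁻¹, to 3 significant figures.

Δρ = 999.306 − 999.106 = 0.200 kg m⁻³ over Δz = 197.8 − 110 = 87.8 m.
N² = (9.81/999.206) × (0.200/87.8) = 2.2364 × 10⁻⁵ s⁻².
N = √(2.2364 × 10⁻⁵) = 4.7291 × 10⁻³ rad s⁻¹ ≈ 4.73 × 10⁻³ rad s⁻¹.
Since Δρ > 0 the layer is stably stratified.

4.73 × 10⁻³ rad s⁻¹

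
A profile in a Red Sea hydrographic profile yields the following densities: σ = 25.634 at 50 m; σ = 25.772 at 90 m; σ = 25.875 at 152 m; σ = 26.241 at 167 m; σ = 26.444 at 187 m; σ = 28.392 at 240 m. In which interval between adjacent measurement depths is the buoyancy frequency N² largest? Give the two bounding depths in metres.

Compute the density gradient over each adjacent pair:
  50–90 m: Δρ/Δz = 0.138/40 = 3.5 × 10⁻³ kg m⁻⁴
  90–152 m: Δρ/Δz = 0.103/62 = 1.7 × 10⁻³ kg m⁻⁴
  152–167 m: Δρ/Δz = 0.366/15 = 0.024 kg m⁻⁴
  167–187 m: Δρ/Δz = 0.203/20 = 0.010 kg m⁻⁴
  187–240 m: Δρ/Δz = 1.948/53 = 0.037 kg m⁻⁴
The largest gradient is in the 187–240 m interval — the pycnocline.

187–240 m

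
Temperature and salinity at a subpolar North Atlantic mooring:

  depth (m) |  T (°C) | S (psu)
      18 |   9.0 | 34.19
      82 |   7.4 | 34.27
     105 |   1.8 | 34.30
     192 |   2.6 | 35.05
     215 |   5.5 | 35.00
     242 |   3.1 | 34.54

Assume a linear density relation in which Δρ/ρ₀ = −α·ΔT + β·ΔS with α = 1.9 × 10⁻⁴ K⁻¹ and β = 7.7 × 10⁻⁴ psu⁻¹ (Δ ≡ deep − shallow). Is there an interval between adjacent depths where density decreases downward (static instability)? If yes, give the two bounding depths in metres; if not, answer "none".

192–215 m

Evaluate Δρ/ρ₀ = −αΔT + βΔS across each adjacent pair:
  18–82 m: −αΔT+βΔS = −(1.9 × 10⁻⁴)(-1.6)+(7.7 × 10⁻⁴)(+0.08) = 3.7 × 10⁻⁴ → stable
  82–105 m: −αΔT+βΔS = −(1.9 × 10⁻⁴)(-5.6)+(7.7 × 10⁻⁴)(+0.03) = 1.1 × 10⁻³ → stable
  105–192 m: −αΔT+βΔS = −(1.9 × 10⁻⁴)(+0.8)+(7.7 × 10⁻⁴)(+0.75) = 4.3 × 10⁻⁴ → stable
  192–215 m: −αΔT+βΔS = −(1.9 × 10⁻⁴)(+2.9)+(7.7 × 10⁻⁴)(-0.05) = -5.9 × 10⁻⁴ → UNSTABLE
  215–242 m: −αΔT+βΔS = −(1.9 × 10⁻⁴)(-2.4)+(7.7 × 10⁻⁴)(-0.46) = 1.0 × 10⁻⁴ → stable
The 192–215 m interval has Δρ < 0: lighter water underlies denser water.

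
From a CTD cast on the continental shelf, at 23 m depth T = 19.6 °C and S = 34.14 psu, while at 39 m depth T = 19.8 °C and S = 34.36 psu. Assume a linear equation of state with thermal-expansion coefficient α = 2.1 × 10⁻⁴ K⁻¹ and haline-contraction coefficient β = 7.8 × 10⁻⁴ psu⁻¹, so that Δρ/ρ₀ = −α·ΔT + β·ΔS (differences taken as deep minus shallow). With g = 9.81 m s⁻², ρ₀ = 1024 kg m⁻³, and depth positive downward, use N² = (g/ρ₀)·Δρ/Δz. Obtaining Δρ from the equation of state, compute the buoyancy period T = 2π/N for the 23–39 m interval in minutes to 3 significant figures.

11.7 min

ΔT = +0.2 K, ΔS = +0.22 psu (deep − shallow).
Δρ/ρ₀ = −αΔT + βΔS = -4.20 × 10⁻⁵ + 1.716 × 10⁻⁴ = 1.296 × 10⁻⁴, so Δρ ≈ 0.1327 kg m⁻³.
N² = (g/ρ₀)·Δρ/Δz = g·(Δρ/ρ₀)/Δz = 9.81 × 1.296 × 10⁻⁴ / 16 = 7.9461 × 10⁻⁵ s⁻².
N = √(7.9461 × 10⁻⁵) = 8.9141 × 10⁻³ rad s⁻¹ → T = 2π/N = 704.86 s = 11.748 min ≈ 11.7 min.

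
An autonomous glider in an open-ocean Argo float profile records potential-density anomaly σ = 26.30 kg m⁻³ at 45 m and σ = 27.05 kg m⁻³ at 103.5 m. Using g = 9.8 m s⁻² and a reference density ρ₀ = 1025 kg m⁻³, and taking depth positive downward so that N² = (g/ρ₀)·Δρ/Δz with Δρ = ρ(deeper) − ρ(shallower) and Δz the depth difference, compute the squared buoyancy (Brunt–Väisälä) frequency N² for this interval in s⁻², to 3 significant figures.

1.23 × 10⁻⁴ s⁻²

Δρ = 1027.05 − 1026.30 = 0.75 kg m⁻³ over Δz = 103.5 − 45 = 58.5 m.
N² = (9.8/1025) × (0.75/58.5) = 1.2258 × 10⁻⁴ s⁻² ≈ 1.23 × 10⁻⁴ s⁻².
A positive N² confirms static stability across the interval.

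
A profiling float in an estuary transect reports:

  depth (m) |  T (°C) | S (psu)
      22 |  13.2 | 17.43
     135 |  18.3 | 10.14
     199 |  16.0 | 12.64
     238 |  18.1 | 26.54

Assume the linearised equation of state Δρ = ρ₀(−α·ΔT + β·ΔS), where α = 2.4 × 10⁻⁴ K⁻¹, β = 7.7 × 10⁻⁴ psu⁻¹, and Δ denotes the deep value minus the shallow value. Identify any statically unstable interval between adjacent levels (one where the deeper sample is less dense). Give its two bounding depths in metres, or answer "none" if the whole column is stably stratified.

22–135 m

Evaluate Δρ/ρ₀ = −αΔT + βΔS across each adjacent pair:
  22–135 m: −αΔT+βΔS = −(2.4 × 10⁻⁴)(+5.1)+(7.7 × 10⁻⁴)(-7.29) = -6.8 × 10⁻³ → UNSTABLE
  135–199 m: −αΔT+βΔS = −(2.4 × 10⁻⁴)(-2.3)+(7.7 × 10⁻⁴)(+2.50) = 2.5 × 10⁻³ → stable
  199–238 m: −αΔT+βΔS = −(2.4 × 10⁻⁴)(+2.1)+(7.7 × 10⁻⁴)(+13.90) = 0.010 → stable
The 22–135 m interval has Δρ < 0: lighter water underlies denser water.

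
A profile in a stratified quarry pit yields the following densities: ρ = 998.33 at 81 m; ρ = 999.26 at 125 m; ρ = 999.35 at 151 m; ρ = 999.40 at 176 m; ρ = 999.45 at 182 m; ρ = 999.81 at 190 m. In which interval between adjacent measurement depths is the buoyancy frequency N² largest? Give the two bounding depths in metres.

Compute the density gradient over each adjacent pair:
  81–125 m: Δρ/Δz = 0.93/44 = 0.021 kg m⁻⁴
  125–151 m: Δρ/Δz = 0.09/26 = 3.5 × 10⁻³ kg m⁻⁴
  151–176 m: Δρ/Δz = 0.05/25 = 2.0 × 10⁻³ kg m⁻⁴
  176–182 m: Δρ/Δz = 0.05/6 = 8.3 × 10⁻³ kg m⁻⁴
  182–190 m: Δρ/Δz = 0.36/8 = 0.045 kg m⁻⁴
The largest gradient is in the 182–190 m interval — the pycnocline.

182–190 m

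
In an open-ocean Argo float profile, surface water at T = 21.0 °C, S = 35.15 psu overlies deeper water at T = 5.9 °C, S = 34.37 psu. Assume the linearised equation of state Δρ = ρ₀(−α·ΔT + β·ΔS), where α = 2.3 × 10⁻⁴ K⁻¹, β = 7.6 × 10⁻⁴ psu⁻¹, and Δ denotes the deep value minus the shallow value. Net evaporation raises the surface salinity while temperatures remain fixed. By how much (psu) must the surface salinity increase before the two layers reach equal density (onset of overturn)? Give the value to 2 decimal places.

3.79 psu

Neutral buoyancy requires −α(T_deep − T_surf) + β(S_deep − S_surf′) = 0.
S_surf′ = S_deep − (α/β)·ΔT = 34.37 − (2.3 × 10⁻⁴/7.6 × 10⁻⁴)·(-15.1) = 38.9397 psu.
Increase required: 38.9397 − 35.15 = 3.7897 psu.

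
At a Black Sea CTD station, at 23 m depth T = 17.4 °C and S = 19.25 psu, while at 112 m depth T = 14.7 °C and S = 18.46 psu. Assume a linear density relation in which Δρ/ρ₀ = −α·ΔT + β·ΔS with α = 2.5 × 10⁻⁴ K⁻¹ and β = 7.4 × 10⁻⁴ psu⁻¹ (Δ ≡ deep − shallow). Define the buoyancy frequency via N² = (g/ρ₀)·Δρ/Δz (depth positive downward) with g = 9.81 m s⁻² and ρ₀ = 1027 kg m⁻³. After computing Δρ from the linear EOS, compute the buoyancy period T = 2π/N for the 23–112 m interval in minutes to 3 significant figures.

ΔT = -2.7 K, ΔS = -0.79 psu (deep − shallow).
Δρ/ρ₀ = −αΔT + βΔS = 6.75 × 10⁻⁴ − 5.846 × 10⁻⁴ = 9.04 × 10⁻⁵, so Δρ ≈ 0.09284 kg m⁻³.
N² = (g/ρ₀)·Δρ/Δz = g·(Δρ/ρ₀)/Δz = 9.81 × 9.04 × 10⁻⁵ / 89 = 9.9643 × 10⁻⁶ s⁻².
N = √(9.9643 × 10⁻⁶) = 3.1566 × 10⁻³ rad s⁻¹ → T = 2π/N = 1.9905 × 10³ s = 33.175 min ≈ 33.2 min.

33.2 min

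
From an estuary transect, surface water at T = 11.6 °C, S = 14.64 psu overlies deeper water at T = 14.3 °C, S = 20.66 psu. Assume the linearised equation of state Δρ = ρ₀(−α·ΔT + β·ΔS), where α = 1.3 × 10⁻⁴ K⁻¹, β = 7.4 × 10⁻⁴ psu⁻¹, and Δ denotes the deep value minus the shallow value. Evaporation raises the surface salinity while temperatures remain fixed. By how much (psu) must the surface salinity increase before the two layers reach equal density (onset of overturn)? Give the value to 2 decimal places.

5.55 psu

Neutral buoyancy requires −α(T_deep − T_surf) + β(S_deep − S_surf′) = 0.
S_surf′ = S_deep − (α/β)·ΔT = 20.66 − (1.3 × 10⁻⁴/7.4 × 10⁻⁴)·(+2.7) = 20.1857 psu.
Increase required: 20.1857 − 14.64 = 5.5457 psu.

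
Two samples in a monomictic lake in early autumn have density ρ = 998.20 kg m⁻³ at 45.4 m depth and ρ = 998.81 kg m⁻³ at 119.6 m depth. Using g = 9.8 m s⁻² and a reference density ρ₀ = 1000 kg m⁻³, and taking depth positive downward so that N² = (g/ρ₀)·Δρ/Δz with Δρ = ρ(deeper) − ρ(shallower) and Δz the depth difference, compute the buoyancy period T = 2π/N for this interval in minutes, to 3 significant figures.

Δρ = 998.81 − 998.20 = 0.61 kg m⁻³ over Δz = 119.6 − 45.4 = 74.2 m.
N² = (9.8/1000) × (0.61/74.2) = 8.0566 × 10⁻⁵ s⁻².
N = √(8.0566 × 10⁻⁵) = 8.9759 × 10⁻³ rad s⁻¹, so T = 2π/N = 700.01 s = 11.667 min ≈ 11.7 min.
Since Δρ > 0 the layer is stably stratified.

11.7 min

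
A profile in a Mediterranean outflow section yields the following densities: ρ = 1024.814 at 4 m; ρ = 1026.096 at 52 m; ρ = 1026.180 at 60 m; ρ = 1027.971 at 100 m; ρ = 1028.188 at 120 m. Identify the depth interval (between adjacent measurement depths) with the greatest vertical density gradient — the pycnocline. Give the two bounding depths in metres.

Compute the density gradient over each adjacent pair:
  4–52 m: Δρ/Δz = 1.282/48 = 0.027 kg m⁻⁴
  52–60 m: Δρ/Δz = 0.084/8 = 0.011 kg m⁻⁴
  60–100 m: Δρ/Δz = 1.791/40 = 0.045 kg m⁻⁴
  100–120 m: Δρ/Δz = 0.217/20 = 0.011 kg m⁻⁴
The largest gradient is in the 60–100 m interval — the pycnocline.

60–100 m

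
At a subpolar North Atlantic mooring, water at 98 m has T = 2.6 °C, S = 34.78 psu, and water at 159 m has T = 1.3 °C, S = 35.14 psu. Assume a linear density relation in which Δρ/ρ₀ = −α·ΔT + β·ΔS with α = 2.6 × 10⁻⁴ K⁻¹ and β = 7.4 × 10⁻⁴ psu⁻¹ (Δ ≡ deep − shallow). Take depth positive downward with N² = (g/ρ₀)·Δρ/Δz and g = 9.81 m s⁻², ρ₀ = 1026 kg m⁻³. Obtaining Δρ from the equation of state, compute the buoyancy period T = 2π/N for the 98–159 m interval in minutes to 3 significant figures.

ΔT = -1.3 K, ΔS = +0.36 psu (deep − shallow).
Δρ/ρ₀ = −αΔT + βΔS = 3.38 × 10⁻⁴ + 2.664 × 10⁻⁴ = 6.044 × 10⁻⁴, so Δρ ≈ 0.6201 kg m⁻³.
N² = (g/ρ₀)·Δρ/Δz = g·(Δρ/ρ₀)/Δz = 9.81 × 6.044 × 10⁻⁴ / 61 = 9.7199 × 10⁻⁵ s⁻².
N = √(9.7199 × 10⁻⁵) = 9.8590 × 10⁻³ rad s⁻¹ → T = 2π/N = 637.30 s = 10.622 min ≈ 10.6 min.

10.6 min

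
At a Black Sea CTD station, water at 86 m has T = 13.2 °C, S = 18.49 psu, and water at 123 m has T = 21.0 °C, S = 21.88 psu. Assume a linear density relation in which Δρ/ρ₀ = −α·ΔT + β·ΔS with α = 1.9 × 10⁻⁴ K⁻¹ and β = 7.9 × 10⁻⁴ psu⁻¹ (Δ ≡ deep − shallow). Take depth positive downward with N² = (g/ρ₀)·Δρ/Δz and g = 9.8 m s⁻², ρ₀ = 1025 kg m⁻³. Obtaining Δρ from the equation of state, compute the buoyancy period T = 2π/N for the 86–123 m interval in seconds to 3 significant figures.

ΔT = +7.8 K, ΔS = +3.39 psu (deep − shallow).
Δρ/ρ₀ = −αΔT + βΔS = -1.482 × 10⁻³ + 2.6781 × 10⁻³ = 1.1961 × 10⁻³, so Δρ ≈ 1.226 kg m⁻³.
N² = (g/ρ₀)·Δρ/Δz = g·(Δρ/ρ₀)/Δz = 9.8 × 1.1961 × 10⁻³ / 37 = 3.1680 × 10⁻⁴ s⁻².
N = √(3.1680 × 10⁻⁴) = 0.017799 rad s⁻¹ → T = 2π/N = 353.01 s ≈ 353 s.

353 s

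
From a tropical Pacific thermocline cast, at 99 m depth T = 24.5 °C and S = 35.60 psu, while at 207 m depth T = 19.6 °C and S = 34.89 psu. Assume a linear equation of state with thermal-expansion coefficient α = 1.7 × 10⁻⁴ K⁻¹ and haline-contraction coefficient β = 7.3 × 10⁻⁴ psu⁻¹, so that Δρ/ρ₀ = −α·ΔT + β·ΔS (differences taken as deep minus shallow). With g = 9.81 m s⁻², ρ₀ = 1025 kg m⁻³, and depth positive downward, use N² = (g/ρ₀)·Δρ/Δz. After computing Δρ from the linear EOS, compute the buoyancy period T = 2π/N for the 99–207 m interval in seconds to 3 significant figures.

ΔT = -4.9 K, ΔS = -0.71 psu (deep − shallow).
Δρ/ρ₀ = −αΔT + βΔS = 8.33 × 10⁻⁴ − 5.183 × 10⁻⁴ = 3.147 × 10⁻⁴, so Δρ ≈ 0.3226 kg m⁻³.
N² = (g/ρ₀)·Δρ/Δz = g·(Δρ/ρ₀)/Δz = 9.81 × 3.147 × 10⁻⁴ / 108 = 2.8585 × 10⁻⁵ s⁻².
N = √(2.8585 × 10⁻⁵) = 5.3465 × 10⁻³ rad s⁻¹ → T = 2π/N = 1.1752 × 10³ s ≈ 1.18 × 10³ s.

1.18 × 10³ s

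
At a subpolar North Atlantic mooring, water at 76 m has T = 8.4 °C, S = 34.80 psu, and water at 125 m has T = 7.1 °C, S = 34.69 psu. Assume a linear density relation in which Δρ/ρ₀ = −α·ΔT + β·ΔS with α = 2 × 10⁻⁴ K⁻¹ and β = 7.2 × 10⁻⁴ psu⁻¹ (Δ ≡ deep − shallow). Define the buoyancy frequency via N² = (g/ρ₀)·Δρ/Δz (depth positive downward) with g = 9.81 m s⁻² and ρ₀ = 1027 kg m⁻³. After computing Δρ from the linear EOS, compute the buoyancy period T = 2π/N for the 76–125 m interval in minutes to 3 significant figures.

ΔT = -1.3 K, ΔS = -0.11 psu (deep − shallow).
Δρ/ρ₀ = −αΔT + βΔS = 2.60 × 10⁻⁴ − 7.92 × 10⁻⁵ = 1.808 × 10⁻⁴, so Δρ ≈ 0.1857 kg m⁻³.
N² = (g/ρ₀)·Δρ/Δz = g·(Δρ/ρ₀)/Δz = 9.81 × 1.808 × 10⁻⁴ / 49 = 3.6197 × 10⁻⁵ s⁻².
N = √(3.6197 × 10⁻⁵) = 6.0164 × 10⁻³ rad s⁻¹ → T = 2π/N = 1.0443 × 10³ s = 17.405 min ≈ 17.4 min.

17.4 min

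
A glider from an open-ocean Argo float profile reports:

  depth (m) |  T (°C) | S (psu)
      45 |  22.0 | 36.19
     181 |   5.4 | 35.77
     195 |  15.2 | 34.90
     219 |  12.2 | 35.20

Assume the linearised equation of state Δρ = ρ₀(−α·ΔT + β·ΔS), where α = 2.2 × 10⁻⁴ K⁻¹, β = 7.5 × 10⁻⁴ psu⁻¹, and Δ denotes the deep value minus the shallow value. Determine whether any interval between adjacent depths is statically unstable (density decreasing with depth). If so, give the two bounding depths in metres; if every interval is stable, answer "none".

Evaluate Δρ/ρ₀ = −αΔT + βΔS across each adjacent pair:
  45–181 m: −αΔT+βΔS = −(2.2 × 10⁻⁴)(-16.6)+(7.5 × 10⁻⁴)(-0.42) = 3.3 × 10⁻³ → stable
  181–195 m: −αΔT+βΔS = −(2.2 × 10⁻⁴)(+9.8)+(7.5 × 10⁻⁴)(-0.87) = -2.8 × 10⁻³ → UNSTABLE
  195–219 m: −αΔT+βΔS = −(2.2 × 10⁻⁴)(-3.0)+(7.5 × 10⁻⁴)(+0.30) = 8.8 × 10⁻⁴ → stable
The 181–195 m interval has Δρ < 0: lighter water underlies denser water.

181–195 m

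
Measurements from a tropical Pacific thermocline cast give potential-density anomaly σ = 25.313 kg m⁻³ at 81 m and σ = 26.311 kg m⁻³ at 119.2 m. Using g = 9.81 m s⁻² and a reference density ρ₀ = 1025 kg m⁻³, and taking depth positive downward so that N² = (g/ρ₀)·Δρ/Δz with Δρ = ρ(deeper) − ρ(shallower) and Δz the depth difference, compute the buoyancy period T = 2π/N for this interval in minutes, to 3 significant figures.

6.62 min

Δρ = 1026.311 − 1025.313 = 0.998 kg m⁻³ over Δz = 119.2 − 81 = 38.2 m.
N² = (9.81/1025) × (0.998/38.2) = 2.5004 × 10⁻⁴ s⁻².
N = √(2.5004 × 10⁻⁴) = 0.015813 rad s⁻¹, so T = 2π/N = 397.34 s = 6.6223 min ≈ 6.62 min.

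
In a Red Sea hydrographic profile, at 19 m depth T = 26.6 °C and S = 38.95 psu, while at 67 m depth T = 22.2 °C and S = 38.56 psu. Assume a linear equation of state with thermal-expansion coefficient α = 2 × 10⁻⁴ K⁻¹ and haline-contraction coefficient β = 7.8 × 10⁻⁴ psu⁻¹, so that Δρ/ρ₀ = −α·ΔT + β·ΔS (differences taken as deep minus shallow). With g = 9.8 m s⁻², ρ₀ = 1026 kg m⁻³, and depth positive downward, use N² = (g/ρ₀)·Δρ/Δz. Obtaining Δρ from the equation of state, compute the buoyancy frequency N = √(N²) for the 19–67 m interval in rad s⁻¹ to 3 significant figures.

0.0108 rad s⁻¹

ΔT = -4.4 K, ΔS = -0.39 psu (deep − shallow).
Δρ/ρ₀ = −αΔT + βΔS = 8.80 × 10⁻⁴ − 3.042 × 10⁻⁴ = 5.758 × 10⁻⁴, so Δρ ≈ 0.5908 kg m⁻³.
N² = (g/ρ₀)·Δρ/Δz = g·(Δρ/ρ₀)/Δz = 9.8 × 5.758 × 10⁻⁴ / 48 = 1.1756 × 10⁻⁴ s⁻².
N = √(1.1756 × 10⁻⁴) = 0.010843 rad s⁻¹ ≈ 0.0108 rad s⁻¹.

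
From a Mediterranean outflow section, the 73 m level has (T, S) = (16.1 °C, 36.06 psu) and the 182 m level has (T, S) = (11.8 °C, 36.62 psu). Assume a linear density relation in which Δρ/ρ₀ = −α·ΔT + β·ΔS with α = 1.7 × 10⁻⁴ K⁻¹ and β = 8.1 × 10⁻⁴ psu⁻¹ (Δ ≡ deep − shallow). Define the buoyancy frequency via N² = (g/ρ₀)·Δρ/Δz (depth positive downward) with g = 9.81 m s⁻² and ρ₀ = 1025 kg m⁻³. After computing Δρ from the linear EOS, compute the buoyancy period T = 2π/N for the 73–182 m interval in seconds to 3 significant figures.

ΔT = -4.3 K, ΔS = +0.56 psu (deep − shallow).
Δρ/ρ₀ = −αΔT + βΔS = 7.31 × 10⁻⁴ + 4.536 × 10⁻⁴ = 1.1846 × 10⁻³, so Δρ ≈ 1.214 kg m⁻³.
N² = (g/ρ₀)·Δρ/Δz = g·(Δρ/ρ₀)/Δz = 9.81 × 1.1846 × 10⁻³ / 109 = 1.0661 × 10⁻⁴ s⁻².
N = √(1.0661 × 10⁻⁴) = 0.010325 rad s⁻¹ → T = 2π/N = 608.54 s ≈ 609 s.

609 s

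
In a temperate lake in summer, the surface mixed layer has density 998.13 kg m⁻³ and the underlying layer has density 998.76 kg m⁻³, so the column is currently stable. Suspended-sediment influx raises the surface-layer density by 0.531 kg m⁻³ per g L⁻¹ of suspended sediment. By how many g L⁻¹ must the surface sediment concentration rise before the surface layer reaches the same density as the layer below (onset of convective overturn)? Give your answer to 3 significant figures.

Density deficit of the surface layer: 998.76 − 998.13 = 0.63 kg m⁻³.
Required change = 0.63 / 0.531 = 1.19 g L⁻¹.

1.19 g L⁻¹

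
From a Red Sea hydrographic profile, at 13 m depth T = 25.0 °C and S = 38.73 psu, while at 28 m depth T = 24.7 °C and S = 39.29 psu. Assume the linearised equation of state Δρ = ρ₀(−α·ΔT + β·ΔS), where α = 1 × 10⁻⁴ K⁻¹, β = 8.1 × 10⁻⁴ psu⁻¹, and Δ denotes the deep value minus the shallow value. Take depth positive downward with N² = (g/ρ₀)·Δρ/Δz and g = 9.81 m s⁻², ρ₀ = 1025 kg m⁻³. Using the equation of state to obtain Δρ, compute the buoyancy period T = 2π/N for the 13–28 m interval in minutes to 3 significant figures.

5.89 min

ΔT = -0.3 K, ΔS = +0.56 psu (deep − shallow).
Δρ/ρ₀ = −αΔT + βΔS = 3.00 × 10⁻⁵ + 4.536 × 10⁻⁴ = 4.836 × 10⁻⁴, so Δρ ≈ 0.4957 kg m⁻³.
N² = (g/ρ₀)·Δρ/Δz = g·(Δρ/ρ₀)/Δz = 9.81 × 4.836 × 10⁻⁴ / 15 = 3.1627 × 10⁻⁴ s⁻².
N = √(3.1627 × 10⁻⁴) = 0.017784 rad s⁻¹ → T = 2π/N = 353.31 s = 5.8885 min ≈ 5.89 min.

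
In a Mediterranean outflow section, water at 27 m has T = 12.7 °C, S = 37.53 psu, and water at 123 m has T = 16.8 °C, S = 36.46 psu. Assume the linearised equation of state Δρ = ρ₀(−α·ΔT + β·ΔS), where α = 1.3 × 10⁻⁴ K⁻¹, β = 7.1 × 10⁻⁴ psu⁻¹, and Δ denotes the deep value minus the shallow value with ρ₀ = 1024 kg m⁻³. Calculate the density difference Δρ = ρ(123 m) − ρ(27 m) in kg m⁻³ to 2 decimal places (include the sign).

-1.32 kg m⁻³

ΔT = +4.1 K, ΔS = -1.07 psu (deep − shallow).
Δρ/ρ₀ = −(1.3 × 10⁻⁴)(+4.1) + (7.1 × 10⁻⁴)(-1.07) = -1.2927 × 10⁻³.
Δρ = 1024 × (-1.2927 × 10⁻³) = -1.32 kg m⁻³.
Negative Δρ: lighter below, statically unstable.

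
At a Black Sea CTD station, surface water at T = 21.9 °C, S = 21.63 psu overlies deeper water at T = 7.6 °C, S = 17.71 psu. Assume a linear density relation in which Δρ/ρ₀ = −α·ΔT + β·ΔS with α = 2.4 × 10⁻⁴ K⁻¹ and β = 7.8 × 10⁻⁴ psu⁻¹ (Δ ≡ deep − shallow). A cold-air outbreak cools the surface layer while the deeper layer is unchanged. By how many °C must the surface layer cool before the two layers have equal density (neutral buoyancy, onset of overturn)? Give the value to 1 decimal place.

Neutral buoyancy requires Δρ = 0, i.e. −α(T_deep − T_surf′) + β(S_deep − S_surf) = 0.
T_surf′ = T_deep − (β/α)·ΔS = 7.6 − (7.8 × 10⁻⁴/2.4 × 10⁻⁴)·(-3.92) = 20.340 °C.
Cooling required: 21.9 − (20.340) = 1.560 °C.

1.6 °C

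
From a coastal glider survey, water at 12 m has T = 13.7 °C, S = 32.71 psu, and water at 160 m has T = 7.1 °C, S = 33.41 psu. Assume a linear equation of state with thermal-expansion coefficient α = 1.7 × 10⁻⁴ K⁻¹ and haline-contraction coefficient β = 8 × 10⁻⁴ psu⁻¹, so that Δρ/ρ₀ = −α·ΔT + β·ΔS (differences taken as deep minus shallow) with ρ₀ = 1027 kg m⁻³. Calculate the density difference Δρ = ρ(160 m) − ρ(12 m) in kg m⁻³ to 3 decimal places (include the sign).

ΔT = -6.6 K, ΔS = +0.70 psu (deep − shallow).
Δρ/ρ₀ = −(1.7 × 10⁻⁴)(-6.6) + (8 × 10⁻⁴)(+0.70) = 1.682 × 10⁻³.
Δρ = 1027 × (1.682 × 10⁻³) = +1.727 kg m⁻³.
Positive Δρ: denser below, stable.

+1.727 kg m⁻³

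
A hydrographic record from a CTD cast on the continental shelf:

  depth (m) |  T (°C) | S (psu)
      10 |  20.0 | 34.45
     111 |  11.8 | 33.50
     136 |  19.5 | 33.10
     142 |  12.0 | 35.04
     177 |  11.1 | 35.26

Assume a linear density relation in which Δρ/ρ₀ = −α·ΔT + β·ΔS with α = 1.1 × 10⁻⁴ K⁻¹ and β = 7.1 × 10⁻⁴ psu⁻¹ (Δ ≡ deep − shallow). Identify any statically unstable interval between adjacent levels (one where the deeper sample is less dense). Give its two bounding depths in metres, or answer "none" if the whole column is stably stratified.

Evaluate Δρ/ρ₀ = −αΔT + βΔS across each adjacent pair:
  10–111 m: −αΔT+βΔS = −(1.1 × 10⁻⁴)(-8.2)+(7.1 × 10⁻⁴)(-0.95) = 2.3 × 10⁻⁴ → stable
  111–136 m: −αΔT+βΔS = −(1.1 × 10⁻⁴)(+7.7)+(7.1 × 10⁻⁴)(-0.40) = -1.1 × 10⁻³ → UNSTABLE
  136–142 m: −αΔT+βΔS = −(1.1 × 10⁻⁴)(-7.5)+(7.1 × 10⁻⁴)(+1.94) = 2.2 × 10⁻³ → stable
  142–177 m: −αΔT+βΔS = −(1.1 × 10⁻⁴)(-0.9)+(7.1 × 10⁻⁴)(+0.22) = 2.6 × 10⁻⁴ → stable
The 111–136 m interval has Δρ < 0: lighter water underlies denser water.

111–136 m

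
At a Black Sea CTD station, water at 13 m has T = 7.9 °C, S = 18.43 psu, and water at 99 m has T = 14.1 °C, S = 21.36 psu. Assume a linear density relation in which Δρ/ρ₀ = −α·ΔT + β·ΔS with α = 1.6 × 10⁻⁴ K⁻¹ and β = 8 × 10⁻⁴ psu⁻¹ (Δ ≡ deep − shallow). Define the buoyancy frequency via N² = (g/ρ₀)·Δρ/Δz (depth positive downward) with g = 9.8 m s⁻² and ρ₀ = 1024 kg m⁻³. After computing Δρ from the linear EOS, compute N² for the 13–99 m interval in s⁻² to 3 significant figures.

ΔT = +6.2 K, ΔS = +2.93 psu (deep − shallow).
Δρ/ρ₀ = −αΔT + βΔS = -9.92 × 10⁻⁴ + 2.344 × 10⁻³ = 1.352 × 10⁻³, so Δρ ≈ 1.384 kg m⁻³.
N² = (g/ρ₀)·Δρ/Δz = g·(Δρ/ρ₀)/Δz = 9.8 × 1.352 × 10⁻³ / 86 = 1.5407 × 10⁻⁴ s⁻² ≈ 1.54 × 10⁻⁴ s⁻².

1.54 × 10⁻⁴ s⁻²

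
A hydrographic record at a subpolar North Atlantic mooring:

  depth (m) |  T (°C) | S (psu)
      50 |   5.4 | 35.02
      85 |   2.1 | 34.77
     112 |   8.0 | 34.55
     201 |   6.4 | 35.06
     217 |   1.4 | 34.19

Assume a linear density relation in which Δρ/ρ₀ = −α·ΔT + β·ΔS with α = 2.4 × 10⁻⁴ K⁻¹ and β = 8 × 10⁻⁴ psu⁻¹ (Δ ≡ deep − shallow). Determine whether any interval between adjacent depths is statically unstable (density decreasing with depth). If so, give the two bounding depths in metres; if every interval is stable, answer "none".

85–112 m

Evaluate Δρ/ρ₀ = −αΔT + βΔS across each adjacent pair:
  50–85 m: −αΔT+βΔS = −(2.4 × 10⁻⁴)(-3.3)+(8 × 10⁻⁴)(-0.25) = 5.9 × 10⁻⁴ → stable
  85–112 m: −αΔT+βΔS = −(2.4 × 10⁻⁴)(+5.9)+(8 × 10⁻⁴)(-0.22) = -1.6 × 10⁻³ → UNSTABLE
  112–201 m: −αΔT+βΔS = −(2.4 × 10⁻⁴)(-1.6)+(8 × 10⁻⁴)(+0.51) = 7.9 × 10⁻⁴ → stable
  201–217 m: −αΔT+βΔS = −(2.4 × 10⁻⁴)(-5.0)+(8 × 10⁻⁴)(-0.87) = 5.0 × 10⁻⁴ → stable
The 85–112 m interval has Δρ < 0: lighter water underlies denser water.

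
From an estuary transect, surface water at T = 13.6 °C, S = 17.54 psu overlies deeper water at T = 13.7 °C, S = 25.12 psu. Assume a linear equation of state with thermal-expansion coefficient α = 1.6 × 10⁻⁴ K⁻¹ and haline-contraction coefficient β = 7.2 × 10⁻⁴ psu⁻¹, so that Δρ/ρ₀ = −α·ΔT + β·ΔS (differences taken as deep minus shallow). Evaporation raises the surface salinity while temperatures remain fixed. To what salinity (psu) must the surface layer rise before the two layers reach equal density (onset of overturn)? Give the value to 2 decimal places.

Neutral buoyancy requires −α(T_deep − T_surf) + β(S_deep − S_surf′) = 0.
S_surf′ = S_deep − (α/β)·ΔT = 25.12 − (1.6 × 10⁻⁴/7.2 × 10⁻⁴)·(+0.1) = 25.0978 psu.
Increase required: 25.0978 − 17.54 = 7.5578 psu.

25.10 psu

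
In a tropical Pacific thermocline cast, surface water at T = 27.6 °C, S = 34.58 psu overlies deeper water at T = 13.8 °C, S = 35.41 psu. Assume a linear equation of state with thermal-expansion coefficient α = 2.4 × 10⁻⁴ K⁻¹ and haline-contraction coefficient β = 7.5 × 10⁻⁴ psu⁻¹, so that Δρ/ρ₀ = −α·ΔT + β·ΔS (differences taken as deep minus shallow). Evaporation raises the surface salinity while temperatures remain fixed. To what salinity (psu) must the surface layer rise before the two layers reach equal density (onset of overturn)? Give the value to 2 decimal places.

Neutral buoyancy requires −α(T_deep − T_surf) + β(S_deep − S_surf′) = 0.
S_surf′ = S_deep − (α/β)·ΔT = 35.41 − (2.4 × 10⁻⁴/7.5 × 10⁻⁴)·(-13.8) = 39.8260 psu.
Increase required: 39.8260 − 34.58 = 5.2460 psu.

39.83 psu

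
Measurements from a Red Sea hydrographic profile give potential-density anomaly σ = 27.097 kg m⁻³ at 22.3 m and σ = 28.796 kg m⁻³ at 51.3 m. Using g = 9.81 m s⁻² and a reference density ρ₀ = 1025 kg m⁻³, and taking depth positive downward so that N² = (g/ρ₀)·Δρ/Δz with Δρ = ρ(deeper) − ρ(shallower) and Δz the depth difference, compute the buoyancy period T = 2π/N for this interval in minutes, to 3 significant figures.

4.42 min

Δρ = 1028.796 − 1027.097 = 1.699 kg m⁻³ over Δz = 51.3 − 22.3 = 29 m.
N² = (9.81/1025) × (1.699/29) = 5.6071 × 10⁻⁴ s⁻².
N = √(5.6071 × 10⁻⁴) = 0.023679 rad s⁻¹, so T = 2π/N = 265.35 s = 4.4225 min ≈ 4.42 min.
N² > 0, so the interval is statically stable.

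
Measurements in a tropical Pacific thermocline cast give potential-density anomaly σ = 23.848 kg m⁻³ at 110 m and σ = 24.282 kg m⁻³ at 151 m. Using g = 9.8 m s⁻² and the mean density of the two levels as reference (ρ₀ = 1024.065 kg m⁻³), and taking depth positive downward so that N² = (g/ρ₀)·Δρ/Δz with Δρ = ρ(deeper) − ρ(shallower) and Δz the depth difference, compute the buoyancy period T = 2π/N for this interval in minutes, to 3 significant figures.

Δρ = 1024.282 − 1023.848 = 0.434 kg m⁻³ over Δz = 151 − 110 = 41 m.
N² = (9.8/1024.065) × (0.434/41) = 1.0130 × 10⁻⁴ s⁻².
N = √(1.0130 × 10⁻⁴) = 0.010065 rad s⁻¹, so T = 2π/N = 624.26 s = 10.404 min ≈ 10.4 min.
N² > 0, so the interval is statically stable.

10.4 min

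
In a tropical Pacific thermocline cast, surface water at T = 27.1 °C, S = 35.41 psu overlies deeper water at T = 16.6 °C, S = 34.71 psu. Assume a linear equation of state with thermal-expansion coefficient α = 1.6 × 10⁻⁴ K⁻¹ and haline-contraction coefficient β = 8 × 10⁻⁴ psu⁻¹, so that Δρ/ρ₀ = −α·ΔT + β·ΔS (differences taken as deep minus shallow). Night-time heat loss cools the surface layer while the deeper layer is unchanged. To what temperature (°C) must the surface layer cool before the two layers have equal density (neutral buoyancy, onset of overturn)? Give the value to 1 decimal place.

20.1 °C

Neutral buoyancy requires Δρ = 0, i.e. −α(T_deep − T_surf′) + β(S_deep − S_surf) = 0.
T_surf′ = T_deep − (β/α)·ΔS = 16.6 − (8 × 10⁻⁴/1.6 × 10⁻⁴)·(-0.70) = 20.100 °C.
Cooling required: 27.1 − (20.100) = 7.000 °C.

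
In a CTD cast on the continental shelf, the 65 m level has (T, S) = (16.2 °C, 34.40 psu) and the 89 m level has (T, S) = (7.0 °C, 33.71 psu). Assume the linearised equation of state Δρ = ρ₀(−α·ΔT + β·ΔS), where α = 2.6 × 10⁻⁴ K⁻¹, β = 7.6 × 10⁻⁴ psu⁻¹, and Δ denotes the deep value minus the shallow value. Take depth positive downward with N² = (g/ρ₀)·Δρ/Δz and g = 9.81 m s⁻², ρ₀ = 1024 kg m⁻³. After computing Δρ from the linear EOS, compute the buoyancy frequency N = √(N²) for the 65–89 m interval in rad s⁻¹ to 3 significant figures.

ΔT = -9.2 K, ΔS = -0.69 psu (deep − shallow).
Δρ/ρ₀ = −αΔT + βΔS = 2.392 × 10⁻³ − 5.244 × 10⁻⁴ = 1.8676 × 10⁻³, so Δρ ≈ 1.912 kg m⁻³.
N² = (g/ρ₀)·Δρ/Δz = g·(Δρ/ρ₀)/Δz = 9.81 × 1.8676 × 10⁻³ / 24 = 7.6338 × 10⁻⁴ s⁻².
N = √(7.6338 × 10⁻⁴) = 0.027629 rad s⁻¹ ≈ 0.0276 rad s⁻¹.

0.0276 rad s⁻¹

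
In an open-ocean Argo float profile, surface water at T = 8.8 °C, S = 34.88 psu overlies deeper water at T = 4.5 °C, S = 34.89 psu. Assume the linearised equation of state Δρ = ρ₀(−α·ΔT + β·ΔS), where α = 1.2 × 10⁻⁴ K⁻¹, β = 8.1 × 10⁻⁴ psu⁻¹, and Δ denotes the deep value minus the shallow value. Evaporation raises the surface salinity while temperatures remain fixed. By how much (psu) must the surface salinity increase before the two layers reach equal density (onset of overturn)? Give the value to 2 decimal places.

Neutral buoyancy requires −α(T_deep − T_surf) + β(S_deep − S_surf′) = 0.
S_surf′ = S_deep − (α/β)·ΔT = 34.89 − (1.2 × 10⁻⁴/8.1 × 10⁻⁴)·(-4.3) = 35.5270 psu.
Increase required: 35.5270 − 34.88 = 0.6470 psu.

0.65 psu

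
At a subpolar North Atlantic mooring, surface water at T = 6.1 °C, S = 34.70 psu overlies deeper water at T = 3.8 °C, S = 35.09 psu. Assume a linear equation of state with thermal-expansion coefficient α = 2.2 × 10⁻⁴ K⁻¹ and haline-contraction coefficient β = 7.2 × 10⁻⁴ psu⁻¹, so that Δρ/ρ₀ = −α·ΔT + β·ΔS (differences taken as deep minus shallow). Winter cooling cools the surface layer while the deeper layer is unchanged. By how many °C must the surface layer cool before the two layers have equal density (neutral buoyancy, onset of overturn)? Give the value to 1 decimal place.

3.6 °C

Neutral buoyancy requires Δρ = 0, i.e. −α(T_deep − T_surf′) + β(S_deep − S_surf) = 0.
T_surf′ = T_deep − (β/α)·ΔS = 3.8 − (7.2 × 10⁻⁴/2.2 × 10⁻⁴)·(+0.39) = 2.524 °C.
Cooling required: 6.1 − (2.524) = 3.576 °C.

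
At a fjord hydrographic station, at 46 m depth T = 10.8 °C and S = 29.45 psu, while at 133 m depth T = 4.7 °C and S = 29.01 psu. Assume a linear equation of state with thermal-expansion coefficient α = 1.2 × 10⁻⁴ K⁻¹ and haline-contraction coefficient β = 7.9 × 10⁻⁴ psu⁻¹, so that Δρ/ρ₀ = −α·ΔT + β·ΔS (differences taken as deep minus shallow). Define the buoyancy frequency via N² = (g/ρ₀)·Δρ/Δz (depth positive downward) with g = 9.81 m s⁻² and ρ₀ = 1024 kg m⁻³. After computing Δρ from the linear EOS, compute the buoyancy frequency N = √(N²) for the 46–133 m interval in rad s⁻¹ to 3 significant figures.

6.58 × 10⁻³ rad s⁻¹

ΔT = -6.1 K, ΔS = -0.44 psu (deep − shallow).
Δρ/ρ₀ = −αΔT + βΔS = 7.32 × 10⁻⁴ − 3.476 × 10⁻⁴ = 3.844 × 10⁻⁴, so Δρ ≈ 0.3936 kg m⁻³.
N² = (g/ρ₀)·Δρ/Δz = g·(Δρ/ρ₀)/Δz = 9.81 × 3.844 × 10⁻⁴ / 87 = 4.3344 × 10⁻⁵ s⁻².
N = √(4.3344 × 10⁻⁵) = 6.5836 × 10⁻³ rad s⁻¹ ≈ 6.58 × 10⁻³ rad s⁻¹.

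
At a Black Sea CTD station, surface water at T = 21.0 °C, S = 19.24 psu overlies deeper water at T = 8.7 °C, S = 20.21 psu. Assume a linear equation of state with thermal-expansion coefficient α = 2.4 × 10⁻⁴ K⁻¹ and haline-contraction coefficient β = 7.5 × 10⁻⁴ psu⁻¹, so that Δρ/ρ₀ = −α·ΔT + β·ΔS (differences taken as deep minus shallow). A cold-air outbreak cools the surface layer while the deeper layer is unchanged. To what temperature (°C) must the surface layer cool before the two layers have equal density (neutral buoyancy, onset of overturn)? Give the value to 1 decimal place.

Neutral buoyancy requires Δρ = 0, i.e. −α(T_deep − T_surf′) + β(S_deep − S_surf) = 0.
T_surf′ = T_deep − (β/α)·ΔS = 8.7 − (7.5 × 10⁻⁴/2.4 × 10⁻⁴)·(+0.97) = 5.669 °C.
Cooling required: 21.0 − (5.669) = 15.331 °C.

5.7 °C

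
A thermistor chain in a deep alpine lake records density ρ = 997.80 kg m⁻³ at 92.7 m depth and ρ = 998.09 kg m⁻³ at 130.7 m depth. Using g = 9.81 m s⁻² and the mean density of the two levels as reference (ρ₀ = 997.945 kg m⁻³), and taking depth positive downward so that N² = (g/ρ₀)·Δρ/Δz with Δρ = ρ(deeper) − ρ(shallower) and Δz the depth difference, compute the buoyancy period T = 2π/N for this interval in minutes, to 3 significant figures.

12.1 min

Δρ = 998.09 − 997.80 = 0.29 kg m⁻³ over Δz = 130.7 − 92.7 = 38 m.
N² = (9.81/997.945) × (0.29/38) = 7.5020 × 10⁻⁵ s⁻².
N = √(7.5020 × 10⁻⁵) = 8.6614 × 10⁻³ rad s⁻¹, so T = 2π/N = 725.42 s = 12.090 min ≈ 12.1 min.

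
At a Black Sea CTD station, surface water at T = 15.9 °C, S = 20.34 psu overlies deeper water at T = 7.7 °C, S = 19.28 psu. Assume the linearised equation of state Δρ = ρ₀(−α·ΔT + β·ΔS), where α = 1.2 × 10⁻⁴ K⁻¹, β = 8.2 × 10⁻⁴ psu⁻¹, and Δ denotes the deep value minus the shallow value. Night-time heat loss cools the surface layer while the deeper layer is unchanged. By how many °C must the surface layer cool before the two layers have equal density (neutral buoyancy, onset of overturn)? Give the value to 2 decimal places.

0.96 °C

Neutral buoyancy requires Δρ = 0, i.e. −α(T_deep − T_surf′) + β(S_deep − S_surf) = 0.
T_surf′ = T_deep − (β/α)·ΔS = 7.7 − (8.2 × 10⁻⁴/1.2 × 10⁻⁴)·(-1.06) = 14.9433 °C.
Cooling required: 15.9 − (14.9433) = 0.9567 °C.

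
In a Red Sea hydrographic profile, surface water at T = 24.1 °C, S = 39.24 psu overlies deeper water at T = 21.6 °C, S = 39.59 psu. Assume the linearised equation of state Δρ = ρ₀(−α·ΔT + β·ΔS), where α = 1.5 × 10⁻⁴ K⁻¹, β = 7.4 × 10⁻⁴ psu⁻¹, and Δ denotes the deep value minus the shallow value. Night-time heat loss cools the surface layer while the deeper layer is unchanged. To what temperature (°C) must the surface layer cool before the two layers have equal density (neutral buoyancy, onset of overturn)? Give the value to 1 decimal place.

Neutral buoyancy requires Δρ = 0, i.e. −α(T_deep − T_surf′) + β(S_deep − S_surf) = 0.
T_surf′ = T_deep − (β/α)·ΔS = 21.6 − (7.4 × 10⁻⁴/1.5 × 10⁻⁴)·(+0.35) = 19.873 °C.
Cooling required: 24.1 − (19.873) = 4.227 °C.

19.9 °C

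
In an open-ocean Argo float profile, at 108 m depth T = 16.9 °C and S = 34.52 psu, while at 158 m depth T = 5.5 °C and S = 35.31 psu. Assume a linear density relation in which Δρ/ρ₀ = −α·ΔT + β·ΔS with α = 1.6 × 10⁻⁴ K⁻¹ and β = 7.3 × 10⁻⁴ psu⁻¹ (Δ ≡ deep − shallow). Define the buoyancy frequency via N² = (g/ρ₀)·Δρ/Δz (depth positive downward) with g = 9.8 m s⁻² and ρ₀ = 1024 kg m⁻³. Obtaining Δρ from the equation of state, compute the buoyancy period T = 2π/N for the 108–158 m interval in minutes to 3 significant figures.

4.83 min

ΔT = -11.4 K, ΔS = +0.79 psu (deep − shallow).
Δρ/ρ₀ = −αΔT + βΔS = 1.824 × 10⁻³ + 5.767 × 10⁻⁴ = 2.4007 × 10⁻³, so Δρ ≈ 2.458 kg m⁻³.
N² = (g/ρ₀)·Δρ/Δz = g·(Δρ/ρ₀)/Δz = 9.8 × 2.4007 × 10⁻³ / 50 = 4.7054 × 10⁻⁴ s⁻².
N = √(4.7054 × 10⁻⁴) = 0.021692 rad s⁻¹ → T = 2π/N = 289.65 s = 4.8275 min ≈ 4.83 min.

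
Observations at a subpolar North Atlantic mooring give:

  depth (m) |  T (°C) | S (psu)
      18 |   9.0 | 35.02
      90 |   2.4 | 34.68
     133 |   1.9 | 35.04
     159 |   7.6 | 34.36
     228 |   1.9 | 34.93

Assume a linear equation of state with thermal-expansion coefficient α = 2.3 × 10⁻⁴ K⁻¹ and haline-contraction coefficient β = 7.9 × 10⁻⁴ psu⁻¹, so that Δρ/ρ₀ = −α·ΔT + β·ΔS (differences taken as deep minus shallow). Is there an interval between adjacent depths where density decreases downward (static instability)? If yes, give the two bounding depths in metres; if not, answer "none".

Evaluate Δρ/ρ₀ = −αΔT + βΔS across each adjacent pair:
  18–90 m: −αΔT+βΔS = −(2.3 × 10⁻⁴)(-6.6)+(7.9 × 10⁻⁴)(-0.34) = 1.2 × 10⁻³ → stable
  90–133 m: −αΔT+βΔS = −(2.3 × 10⁻⁴)(-0.5)+(7.9 × 10⁻⁴)(+0.36) = 4.0 × 10⁻⁴ → stable
  133–159 m: −αΔT+βΔS = −(2.3 × 10⁻⁴)(+5.7)+(7.9 × 10⁻⁴)(-0.68) = -1.8 × 10⁻³ → UNSTABLE
  159–228 m: −αΔT+βΔS = −(2.3 × 10⁻⁴)(-5.7)+(7.9 × 10⁻⁴)(+0.57) = 1.8 × 10⁻³ → stable
The 133–159 m interval has Δρ < 0: lighter water underlies denser water.

133–159 m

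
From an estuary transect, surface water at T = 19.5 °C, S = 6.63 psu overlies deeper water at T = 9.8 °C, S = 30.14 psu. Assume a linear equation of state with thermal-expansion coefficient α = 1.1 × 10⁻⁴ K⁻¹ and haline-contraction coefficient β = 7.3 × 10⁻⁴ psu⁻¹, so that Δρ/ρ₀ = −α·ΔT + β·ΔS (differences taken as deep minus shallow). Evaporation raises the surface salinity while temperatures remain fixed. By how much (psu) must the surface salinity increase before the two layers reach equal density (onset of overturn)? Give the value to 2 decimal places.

Neutral buoyancy requires −α(T_deep − T_surf) + β(S_deep − S_surf′) = 0.
S_surf′ = S_deep − (α/β)·ΔT = 30.14 − (1.1 × 10⁻⁴/7.3 × 10⁻⁴)·(-9.7) = 31.6016 psu.
Increase required: 31.6016 − 6.63 = 24.9716 psu.

24.97 psu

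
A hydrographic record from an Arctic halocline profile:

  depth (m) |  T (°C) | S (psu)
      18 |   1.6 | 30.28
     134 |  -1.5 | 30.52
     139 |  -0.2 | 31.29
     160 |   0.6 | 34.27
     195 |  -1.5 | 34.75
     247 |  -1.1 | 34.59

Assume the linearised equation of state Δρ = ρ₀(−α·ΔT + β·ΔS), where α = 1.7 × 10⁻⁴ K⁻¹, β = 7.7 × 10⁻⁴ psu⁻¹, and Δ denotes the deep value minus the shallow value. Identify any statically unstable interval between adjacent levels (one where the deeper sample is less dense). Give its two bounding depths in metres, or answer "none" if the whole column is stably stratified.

Evaluate Δρ/ρ₀ = −αΔT + βΔS across each adjacent pair:
  18–134 m: −αΔT+βΔS = −(1.7 × 10⁻⁴)(-3.1)+(7.7 × 10⁻⁴)(+0.24) = 7.1 × 10⁻⁴ → stable
  134–139 m: −αΔT+βΔS = −(1.7 × 10⁻⁴)(+1.3)+(7.7 × 10⁻⁴)(+0.77) = 3.7 × 10⁻⁴ → stable
  139–160 m: −αΔT+βΔS = −(1.7 × 10⁻⁴)(+0.8)+(7.7 × 10⁻⁴)(+2.98) = 2.2 × 10⁻³ → stable
  160–195 m: −αΔT+βΔS = −(1.7 × 10⁻⁴)(-2.1)+(7.7 × 10⁻⁴)(+0.48) = 7.3 × 10⁻⁴ → stable
  195–247 m: −αΔT+βΔS = −(1.7 × 10⁻⁴)(+0.4)+(7.7 × 10⁻⁴)(-0.16) = -1.9 × 10⁻⁴ → UNSTABLE
The 195–247 m interval has Δρ < 0: lighter water underlies denser water.

195–247 m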